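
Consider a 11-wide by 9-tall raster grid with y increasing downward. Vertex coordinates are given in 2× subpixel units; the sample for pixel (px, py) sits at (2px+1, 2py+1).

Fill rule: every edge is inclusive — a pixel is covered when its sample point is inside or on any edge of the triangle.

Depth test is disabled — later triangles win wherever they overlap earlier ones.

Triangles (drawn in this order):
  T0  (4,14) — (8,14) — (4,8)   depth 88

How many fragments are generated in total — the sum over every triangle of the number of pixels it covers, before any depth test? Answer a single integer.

T0:
  2·area = 24  (B↔C swapped to make it positive)
  edge (4, 14)→(4, 8): d=(0,-6) inclusive
  edge (4, 8)→(8, 14): d=(4,6) inclusive
  edge (8, 14)→(4, 14): d=(-4,0) inclusive
    (2,5)@(5, 11): e=[6,6,12] → X
    (3,5)@(7, 11): e=[18,-6,12] → .
    (2,6)@(5, 13): e=[6,14,4] → X
    (3,6)@(7, 13): e=[18,2,4] → X
    (4,6)@(9, 13): e=[30,-10,4] → .
    (2,7)@(5, 15): e=[6,22,-4] → .
    (3,7)@(7, 15): e=[18,10,-4] → .
  covered (3 px):
    . . . . . . . . . . .
    . . . . . . . . . . .
    . . . . . . . . . . .
    . . . . . . . . . . .
    . . . . . . . . . . .
    . . X . . . . . . . .
    . . X X . . . . . . .
    . . . . . . . . . . .
    . . . . . . . . . . .

Final: 3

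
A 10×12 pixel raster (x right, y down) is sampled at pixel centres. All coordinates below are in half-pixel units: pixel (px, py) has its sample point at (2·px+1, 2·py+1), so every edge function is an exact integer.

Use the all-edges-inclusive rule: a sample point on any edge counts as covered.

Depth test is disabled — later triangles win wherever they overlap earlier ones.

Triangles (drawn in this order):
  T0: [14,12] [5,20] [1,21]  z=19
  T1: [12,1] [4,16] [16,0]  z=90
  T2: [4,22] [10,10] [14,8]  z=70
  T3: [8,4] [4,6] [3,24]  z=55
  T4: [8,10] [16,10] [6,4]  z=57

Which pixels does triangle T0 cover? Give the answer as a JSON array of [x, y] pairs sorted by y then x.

T0:
  2·area = 23
  edge (14, 12)→(5, 20): d=(-9,8) inclusive
  edge (5, 20)→(1, 21): d=(-4,1) inclusive
  edge (1, 21)→(14, 12): d=(13,-9) inclusive
    (3,8)@(7, 17): e=[11,10,2] → X
    (4,8)@(9, 17): e=[-5,8,20] → .
    (8,8)@(17, 17): e=[-69,0,92] → .  [on edge]
    (2,9)@(5, 19): e=[9,4,10] → X
    (3,9)@(7, 19): e=[-7,2,28] → .
    (4,9)@(9, 19): e=[-23,0,46] → .  [on edge]
    (0,10)@(1, 21): e=[23,0,0] → X  [on edge]
    (1,10)@(3, 21): e=[7,-2,18] → .
    (2,10)@(5, 21): e=[-9,-4,36] → .
    (0,11)@(1, 23): e=[5,-8,26] → .
  covered (3 px):
    . . . . . . . . . .
    . . . . . . . . . .
    . . . . . . . . . .
    . . . . . . . . . .
    . . . . . . . . . .
    . . . . . . . . . .
    . . . . . . . . . .
    . . . . . . . . . .
    . . . X . . . . . .
    . . X . . . . . . .
    X . . . . . . . . .
    . . . . . . . . . .
T1:
  2·area = 52  (B↔C swapped to make it positive)
  edge (12, 1)→(16, 0): d=(4,-1) inclusive
  edge (16, 0)→(4, 16): d=(-12,16) inclusive
  edge (4, 16)→(12, 1): d=(8,-15) inclusive
    (6,0)@(13, 1): e=[1,36,15] → X
    (7,0)@(15, 1): e=[3,4,45] → X
    (8,0)@(17, 1): e=[5,-28,75] → .
    (5,1)@(11, 3): e=[7,44,1] → X
    (7,1)@(15, 3): e=[11,-20,61] → .
    (5,2)@(11, 5): e=[15,20,17] → X
    (6,2)@(13, 5): e=[17,-12,47] → .
    (4,3)@(9, 7): e=[21,28,3] → X
    (5,3)@(11, 7): e=[23,-4,33] → .
    (4,4)@(9, 9): e=[29,4,19] → X
    (5,4)@(11, 9): e=[31,-28,49] → .
    (3,5)@(7, 11): e=[35,12,5] → X
  covered (8 px):
    . . . . . . X X . .
    . . . . . X X . . .
    . . . . . X . . . .
    . . . . X . . . . .
    . . . . X . . . . .
    . . . X . . . . . .
    . . . . . . . . . .
    . . . . . . . . . .
    . . . . . . . . . .
    . . . . . . . . . .
    . . . . . . . . . .
    . . . . . . . . . .
T2:
  2·area = 36
  edge (4, 22)→(10, 10): d=(6,-12) inclusive
  edge (10, 10)→(14, 8): d=(4,-2) inclusive
  edge (14, 8)→(4, 22): d=(-10,14) inclusive
    (9,0)@(19, 1): e=[54,-18,0] → .  [on edge]
    (6,4)@(13, 9): e=[30,2,4] → X
    (7,4)@(15, 9): e=[54,6,-24] → .
    (5,5)@(11, 11): e=[18,6,12] → X
    (6,5)@(13, 11): e=[42,10,-16] → .
    (4,6)@(9, 13): e=[6,10,20] → X
    (5,6)@(11, 13): e=[30,14,-8] → .
    (4,7)@(9, 15): e=[18,18,0] → X  [on edge]
    (5,7)@(11, 15): e=[42,22,-28] → .
    (3,8)@(7, 17): e=[6,22,8] → X
    (4,8)@(9, 17): e=[30,26,-20] → .
    (3,9)@(7, 19): e=[18,30,-12] → .
  covered (5 px):
    . . . . . . . . . .
    . . . . . . . . . .
    . . . . . . . . . .
    . . . . . . . . . .
    . . . . . . X . . .
    . . . . . X . . . .
    . . . . X . . . . .
    . . . . X . . . . .
    . . . X . . . . . .
    . . . . . . . . . .
    . . . . . . . . . .
    . . . . . . . . . .
T3:
  2·area = 70  (B↔C swapped to make it positive)
  edge (8, 4)→(3, 24): d=(-5,20) inclusive
  edge (3, 24)→(4, 6): d=(1,-18) inclusive
  edge (4, 6)→(8, 4): d=(4,-2) inclusive
    (3,2)@(7, 5): e=[15,53,2] → X
    (4,2)@(9, 5): e=[-25,89,6] → .
    (2,3)@(5, 7): e=[45,19,6] → X
    (4,3)@(9, 7): e=[-35,91,14] → .
    (2,4)@(5, 9): e=[35,21,14] → X
    (3,4)@(7, 9): e=[-5,57,18] → .
    (2,5)@(5, 11): e=[25,23,22] → X
    (3,5)@(7, 11): e=[-15,59,26] → .
    (2,6)@(5, 13): e=[15,25,30] → X
    (3,6)@(7, 13): e=[-25,61,34] → .
    (2,7)@(5, 15): e=[5,27,38] → X
    (3,7)@(7, 15): e=[-35,63,42] → .
  covered (7 px):
    . . . . . . . . . .
    . . . . . . . . . .
    . . . X . . . . . .
    . . X X . . . . . .
    . . X . . . . . . .
    . . X . . . . . . .
    . . X . . . . . . .
    . . X . . . . . . .
    . . . . . . . . . .
    . . . . . . . . . .
    . . . . . . . . . .
    . . . . . . . . . .
T4:
  2·area = 48  (B↔C swapped to make it positive)
  edge (8, 10)→(6, 4): d=(-2,-6) inclusive
  edge (6, 4)→(16, 10): d=(10,6) inclusive
  edge (16, 10)→(8, 10): d=(-8,0) inclusive
    (0,0)@(1, 1): e=[-24,0,72] → .  [on edge]
    (2,0)@(5, 1): e=[0,-24,72] → .  [on edge]
    (3,2)@(7, 5): e=[4,4,40] → X
    (4,2)@(9, 5): e=[16,-8,40] → .
    (3,3)@(7, 7): e=[0,24,24] → X  [on edge]
    (4,3)@(9, 7): e=[12,12,24] → X
    (5,3)@(11, 7): e=[24,0,24] → X  [on edge]
    (6,3)@(13, 7): e=[36,-12,24] → .
    (3,4)@(7, 9): e=[-4,44,8] → .
    (4,4)@(9, 9): e=[8,32,8] → X
    (6,4)@(13, 9): e=[32,8,8] → X
    (7,4)@(15, 9): e=[44,-4,8] → .
    (4,6)@(9, 13): e=[0,72,-24] → .  [on edge]
    (5,9)@(11, 19): e=[0,120,-72] → .  [on edge]
  covered (7 px):
    . . . . . . . . . .
    . . . . . . . . . .
    . . . X . . . . . .
    . . . X X X . . . .
    . . . . X X X . . .
    . . . . . . . . . .
    . . . . . . . . . .
    . . . . . . . . . .
    . . . . . . . . . .
    . . . . . . . . . .
    . . . . . . . . . .
    . . . . . . . . . .

Answer: [[3,8],[2,9],[0,10]]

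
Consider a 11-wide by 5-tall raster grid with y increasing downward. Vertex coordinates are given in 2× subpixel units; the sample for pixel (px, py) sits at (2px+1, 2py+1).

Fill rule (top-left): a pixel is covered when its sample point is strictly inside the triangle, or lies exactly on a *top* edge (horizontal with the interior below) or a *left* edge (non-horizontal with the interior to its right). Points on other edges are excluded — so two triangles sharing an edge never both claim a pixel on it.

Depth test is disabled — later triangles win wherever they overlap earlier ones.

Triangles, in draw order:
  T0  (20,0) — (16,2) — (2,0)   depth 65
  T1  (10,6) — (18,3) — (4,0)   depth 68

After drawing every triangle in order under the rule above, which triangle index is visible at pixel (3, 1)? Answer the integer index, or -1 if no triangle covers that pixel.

T0:
  2·area = 36
  edge (20, 0)→(16, 2): d=(-4,2) right/bottom  bias=-1
  edge (16, 2)→(2, 0): d=(-14,-2) top-left  bias=+0
  edge (2, 0)→(20, 0): d=(18,0) top-left  bias=+0
    (4,0)@(9, 1): e=[18,0,18] → #  [on edge]
    (5,0)@(11, 1): e=[14,4,18] → #
    (6,0)@(13, 1): e=[10,8,18] → #
    (7,0)@(15, 1): e=[6,12,18] → #
    (8,0)@(17, 1): e=[2,16,18] → #
    (9,0)@(19, 1): e=[-2,20,18] → ·
    (4,1)@(9, 3): e=[10,-28,54] → ·
    (5,1)@(11, 3): e=[6,-24,54] → ·
    (6,1)@(13, 3): e=[2,-20,54] → ·
    (7,1)@(15, 3): e=[-2,-16,54] → ·
    (8,1)@(17, 3): e=[-6,-12,54] → ·
  covered (5 px):
    · · · · # # # # # · ·
    · · · · · · · · · · ·
    · · · · · · · · · · ·
    · · · · · · · · · · ·
    · · · · · · · · · · ·
T1:
  2·area = 66  (B↔C swapped to make it positive)
  edge (10, 6)→(4, 0): d=(-6,-6) top-left  bias=+0
  edge (4, 0)→(18, 3): d=(14,3) right/bottom  bias=-1
  edge (18, 3)→(10, 6): d=(-8,3) right/bottom  bias=-1
    (2,0)@(5, 1): e=[0,11,55] → #  [on edge]
    (3,0)@(7, 1): e=[12,5,49] → #
    (4,0)@(9, 1): e=[24,-1,43] → ·
    (2,1)@(5, 3): e=[-12,39,39] → ·
    (3,1)@(7, 3): e=[0,33,33] → #  [on edge]
    (4,1)@(9, 3): e=[12,27,27] → #
    (5,1)@(11, 3): e=[24,21,21] → #
    (6,1)@(13, 3): e=[36,15,15] → #
    (7,1)@(15, 3): e=[48,9,9] → #
    (8,1)@(17, 3): e=[60,3,3] → #
    (9,1)@(19, 3): e=[72,-3,-3] → ·
    (3,2)@(7, 5): e=[-12,61,17] → ·
    (4,2)@(9, 5): e=[0,55,11] → #  [on edge]
    (5,3)@(11, 7): e=[0,77,-11] → ·  [on edge]
    (6,4)@(13, 9): e=[0,99,-33] → ·  [on edge]
  covered (10 px):
    · · # # · · · · · · ·
    · · · # # # # # # · ·
    · · · · # # · · · · ·
    · · · · · · · · · · ·
    · · · · · · · · · · ·

Z-buffer (winner per pixel, '.' = empty):
  . . 1 1 0 0 0 0 0 . .
  . . . 1 1 1 1 1 1 . .
  . . . . 1 1 . . . . .
  . . . . . . . . . . .
  . . . . . . . . . . .

Final: 1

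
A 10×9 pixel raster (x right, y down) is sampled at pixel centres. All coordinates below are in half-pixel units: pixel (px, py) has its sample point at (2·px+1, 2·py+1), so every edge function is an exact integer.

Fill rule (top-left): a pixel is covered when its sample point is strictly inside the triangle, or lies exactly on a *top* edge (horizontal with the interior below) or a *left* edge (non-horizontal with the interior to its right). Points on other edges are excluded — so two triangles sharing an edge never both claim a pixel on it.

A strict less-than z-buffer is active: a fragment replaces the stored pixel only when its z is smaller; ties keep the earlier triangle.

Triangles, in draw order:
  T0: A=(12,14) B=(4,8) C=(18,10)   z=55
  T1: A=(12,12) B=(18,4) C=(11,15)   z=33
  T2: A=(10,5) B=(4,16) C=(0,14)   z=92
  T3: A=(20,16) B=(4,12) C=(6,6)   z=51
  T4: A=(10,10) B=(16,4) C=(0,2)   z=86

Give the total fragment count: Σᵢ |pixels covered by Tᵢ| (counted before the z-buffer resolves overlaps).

T0:
  2·area = 68
  edge (12, 14)→(4, 8): d=(-8,-6) top-left  bias=+0
  edge (4, 8)→(18, 10): d=(14,2) right/bottom  bias=-1
  edge (18, 10)→(12, 14): d=(-6,4) right/bottom  bias=-1
    (3,4)@(7, 9): e=[10,8,50] → X
    (4,4)@(9, 9): e=[22,4,42] → X
    (5,4)@(11, 9): e=[34,0,34] → .  [on edge]
    (3,5)@(7, 11): e=[-6,36,38] → .
    (4,5)@(9, 11): e=[6,32,30] → X
    (5,5)@(11, 11): e=[18,28,22] → X
    (6,5)@(13, 11): e=[30,24,14] → X
    (7,5)@(15, 11): e=[42,20,6] → X
    (8,5)@(17, 11): e=[54,16,-2] → .
    (4,6)@(9, 13): e=[-10,60,18] → .
    (5,6)@(11, 13): e=[2,56,10] → X
    (7,6)@(15, 13): e=[26,48,-6] → .
  covered (8 px):
    . . . . . . . . . .
    . . . . . . . . . .
    . . . . . . . . . .
    . . . . . . . . . .
    . . . X X . . . . .
    . . . . X X X X . .
    . . . . . X X . . .
    . . . . . . . . . .
    . . . . . . . . . .
T1:
  2·area = 10
  edge (12, 12)→(18, 4): d=(6,-8) top-left  bias=+0
  edge (18, 4)→(11, 15): d=(-7,11) right/bottom  bias=-1
  edge (11, 15)→(12, 12): d=(1,-3) top-left  bias=+0
    (7,1)@(15, 3): e=[-30,40,0] → .  [on edge]
    (6,4)@(13, 9): e=[-10,20,0] → .  [on edge]
    (6,5)@(13, 11): e=[2,6,2] → X
    (7,5)@(15, 11): e=[18,-16,8] → .
    (6,6)@(13, 13): e=[14,-8,4] → .
    (5,7)@(11, 15): e=[10,0,0] → .  [on edge]
  covered (1 px):
    . . . . . . . . . .
    . . . . . . . . . .
    . . . . . . . . . .
    . . . . . . . . . .
    . . . . . . . . . .
    . . . . . . X . . .
    . . . . . . . . . .
    . . . . . . . . . .
    . . . . . . . . . .
T2:
  2·area = 56
  edge (10, 5)→(4, 16): d=(-6,11) right/bottom  bias=-1
  edge (4, 16)→(0, 14): d=(-4,-2) top-left  bias=+0
  edge (0, 14)→(10, 5): d=(10,-9) top-left  bias=+0
    (3,4)@(7, 9): e=[9,34,13] → X
    (4,4)@(9, 9): e=[-13,38,31] → .
    (2,5)@(5, 11): e=[19,22,15] → X
    (3,5)@(7, 11): e=[-3,26,33] → .
    (1,6)@(3, 13): e=[29,10,17] → X
    (3,6)@(7, 13): e=[-15,18,53] → .
    (1,7)@(3, 15): e=[17,2,37] → X
    (2,7)@(5, 15): e=[-5,6,55] → .
    (1,8)@(3, 17): e=[5,-6,57] → .
  covered (5 px):
    . . . . . . . . . .
    . . . . . . . . . .
    . . . . . . . . . .
    . . . . . . . . . .
    . . . X . . . . . .
    . . X . . . . . . .
    . X X . . . . . . .
    . X . . . . . . . .
    . . . . . . . . . .
T3:
  2·area = 104
  edge (20, 16)→(4, 12): d=(-16,-4) top-left  bias=+0
  edge (4, 12)→(6, 6): d=(2,-6) top-left  bias=+0
  edge (6, 6)→(20, 16): d=(14,10) right/bottom  bias=-1
    (3,1)@(7, 3): e=[156,0,-52] → .  [on edge]
    (3,3)@(7, 7): e=[92,8,4] → X
    (4,3)@(9, 7): e=[100,20,-16] → .
    (2,4)@(5, 9): e=[52,0,52] → X  [on edge]
    (4,4)@(9, 9): e=[68,24,12] → X
    (5,4)@(11, 9): e=[76,36,-8] → .
    (2,5)@(5, 11): e=[20,4,80] → X
    (5,5)@(11, 11): e=[44,40,20] → X
    (6,5)@(13, 11): e=[52,52,0] → .  [on edge]
    (2,6)@(5, 13): e=[-12,8,108] → .
    (3,6)@(7, 13): e=[-4,20,88] → .
    (4,6)@(9, 13): e=[4,32,68] → X
    (1,7)@(3, 15): e=[-52,0,156] → .  [on edge]
  covered (13 px):
    . . . . . . . . . .
    . . . . . . . . . .
    . . . . . . . . . .
    . . . X . . . . . .
    . . X X X . . . . .
    . . X X X X . . . .
    . . . . X X X X . .
    . . . . . . . . X .
    . . . . . . . . . .
T4:
  2·area = 108  (B↔C swapped to make it positive)
  edge (10, 10)→(0, 2): d=(-10,-8) top-left  bias=+0
  edge (0, 2)→(16, 4): d=(16,2) right/bottom  bias=-1
  edge (16, 4)→(10, 10): d=(-6,6) right/bottom  bias=-1
    (9,0)@(19, 1): e=[162,-54,0] → .  [on edge]
    (1,1)@(3, 3): e=[14,10,84] → X
    (2,1)@(5, 3): e=[30,6,72] → X
    (3,1)@(7, 3): e=[46,2,60] → X
    (4,1)@(9, 3): e=[62,-2,48] → .
    (8,1)@(17, 3): e=[126,-18,0] → .  [on edge]
    (1,2)@(3, 5): e=[-6,42,72] → .
    (2,2)@(5, 5): e=[10,38,60] → X
    (4,2)@(9, 5): e=[42,30,36] → X
    (5,2)@(11, 5): e=[58,26,24] → X
    (6,2)@(13, 5): e=[74,22,12] → X
    (7,2)@(15, 5): e=[90,18,0] → .  [on edge]
    (6,3)@(13, 7): e=[54,54,0] → .  [on edge]
    (5,4)@(11, 9): e=[18,90,0] → .  [on edge]
    (4,5)@(9, 11): e=[-18,126,0] → .  [on edge]
    (3,6)@(7, 13): e=[-54,162,0] → .  [on edge]
    (2,7)@(5, 15): e=[-90,198,0] → .  [on edge]
    (1,8)@(3, 17): e=[-126,234,0] → .  [on edge]
  covered (12 px):
    . . . . . . . . . .
    . X X X . . . . . .
    . . X X X X X . . .
    . . . X X X . . . .
    . . . . X . . . . .
    . . . . . . . . . .
    . . . . . . . . . .
    . . . . . . . . . .
    . . . . . . . . . .

Final: 39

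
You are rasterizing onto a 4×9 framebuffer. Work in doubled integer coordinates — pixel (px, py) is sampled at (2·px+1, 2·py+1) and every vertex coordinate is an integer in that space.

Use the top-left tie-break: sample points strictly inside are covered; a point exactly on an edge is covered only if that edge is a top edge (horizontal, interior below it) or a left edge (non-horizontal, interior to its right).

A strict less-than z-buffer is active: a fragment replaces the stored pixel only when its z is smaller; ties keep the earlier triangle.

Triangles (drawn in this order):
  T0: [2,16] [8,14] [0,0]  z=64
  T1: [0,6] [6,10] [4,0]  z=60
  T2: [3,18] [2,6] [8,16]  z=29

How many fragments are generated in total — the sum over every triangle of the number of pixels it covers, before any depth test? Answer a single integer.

T0:
  2·area = 100  (B↔C swapped to make it positive)
  edge (2, 16)→(0, 0): d=(-2,-16) top-left  bias=+0
  edge (0, 0)→(8, 14): d=(8,14) right/bottom  bias=-1
  edge (8, 14)→(2, 16): d=(-6,2) right/bottom  bias=-1
    (0,1)@(1, 3): e=[10,10,80] → █
    (1,1)@(3, 3): e=[42,-18,76] → ·
    (0,2)@(1, 5): e=[6,26,68] → █
    (1,2)@(3, 5): e=[38,-2,64] → ·
    (0,3)@(1, 7): e=[2,42,56] → █
    (1,3)@(3, 7): e=[34,14,52] → █
    (2,3)@(5, 7): e=[66,-14,48] → ·
    (0,4)@(1, 9): e=[-2,58,44] → ·
    (1,4)@(3, 9): e=[30,30,40] → █
    (2,4)@(5, 9): e=[62,2,36] → █
    (3,4)@(7, 9): e=[94,-26,32] → ·
    (1,5)@(3, 11): e=[26,46,28] → █
    (2,7)@(5, 15): e=[50,50,0] → ·  [on edge]
  covered (12 px):
    · · · ·
    █ · · ·
    █ · · ·
    █ █ · ·
    · █ █ ·
    · █ █ ·
    · █ █ █
    · █ · ·
    · · · ·
T1:
  2·area = 52  (B↔C swapped to make it positive)
  edge (0, 6)→(4, 0): d=(4,-6) top-left  bias=+0
  edge (4, 0)→(6, 10): d=(2,10) right/bottom  bias=-1
  edge (6, 10)→(0, 6): d=(-6,-4) top-left  bias=+0
    (1,1)@(3, 3): e=[6,16,30] → █
    (2,1)@(5, 3): e=[18,-4,38] → ·
    (0,2)@(1, 5): e=[2,40,10] → █
    (2,2)@(5, 5): e=[26,0,26] → ·  [on edge]
    (0,3)@(1, 7): e=[10,44,-2] → ·
    (1,3)@(3, 7): e=[22,24,6] → █
    (2,3)@(5, 7): e=[34,4,14] → █
    (3,3)@(7, 7): e=[46,-16,22] → ·
    (1,4)@(3, 9): e=[30,28,-6] → ·
    (2,4)@(5, 9): e=[42,8,2] → █
    (3,4)@(7, 9): e=[54,-12,10] → ·
    (2,5)@(5, 11): e=[50,12,-10] → ·
    (3,7)@(7, 15): e=[78,0,-26] → ·  [on edge]
  covered (6 px):
    · · · ·
    · █ · ·
    █ █ · ·
    · █ █ ·
    · · █ ·
    · · · ·
    · · · ·
    · · · ·
    · · · ·
T2:
  2·area = 62
  edge (3, 18)→(2, 6): d=(-1,-12) top-left  bias=+0
  edge (2, 6)→(8, 16): d=(6,10) right/bottom  bias=-1
  edge (8, 16)→(3, 18): d=(-5,2) right/bottom  bias=-1
    (1,4)@(3, 9): e=[9,8,45] → █
    (2,4)@(5, 9): e=[33,-12,41] → ·
    (1,5)@(3, 11): e=[7,20,35] → █
    (2,5)@(5, 11): e=[31,0,31] → ·  [on edge]
    (1,6)@(3, 13): e=[5,32,25] → █
    (2,6)@(5, 13): e=[29,12,21] → █
    (3,6)@(7, 13): e=[53,-8,17] → ·
    (1,7)@(3, 15): e=[3,44,15] → █
    (3,7)@(7, 15): e=[51,4,7] → █
    (1,8)@(3, 17): e=[1,56,5] → █
    (3,8)@(7, 17): e=[49,16,-3] → ·
  covered (9 px):
    · · · ·
    · · · ·
    · · · ·
    · · · ·
    · █ · ·
    · █ · ·
    · █ █ ·
    · █ █ █
    · █ █ ·

Final: 27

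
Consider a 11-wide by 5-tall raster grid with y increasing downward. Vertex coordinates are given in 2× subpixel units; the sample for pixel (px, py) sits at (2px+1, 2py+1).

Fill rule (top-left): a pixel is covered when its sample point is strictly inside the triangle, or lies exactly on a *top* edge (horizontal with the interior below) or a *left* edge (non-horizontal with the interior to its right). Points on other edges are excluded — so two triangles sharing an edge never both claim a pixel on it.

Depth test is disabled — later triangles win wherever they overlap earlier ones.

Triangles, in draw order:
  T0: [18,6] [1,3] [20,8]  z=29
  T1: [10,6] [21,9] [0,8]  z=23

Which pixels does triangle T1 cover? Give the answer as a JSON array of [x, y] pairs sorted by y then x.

T0:
  2·area = 28  (B↔C swapped to make it positive)
  edge (18, 6)→(20, 8): d=(2,2) right/bottom  bias=-1
  edge (20, 8)→(1, 3): d=(-19,-5) top-left  bias=+0
  edge (1, 3)→(18, 6): d=(17,3) right/bottom  bias=-1
    (6,0)@(13, 1): e=[0,98,-70] → ·  [on edge]
    (0,1)@(1, 3): e=[28,0,0] → ·  [on edge]
    (7,1)@(15, 3): e=[0,70,-42] → ·  [on edge]
    (4,2)@(9, 5): e=[16,2,10] → █
    (5,2)@(11, 5): e=[12,12,4] → █
    (6,2)@(13, 5): e=[8,22,-2] → ·
    (8,2)@(17, 5): e=[0,42,-14] → ·  [on edge]
    (4,3)@(9, 7): e=[20,-36,44] → ·
    (5,3)@(11, 7): e=[16,-26,38] → ·
    (8,3)@(17, 7): e=[4,4,20] → █
    (9,3)@(19, 7): e=[0,14,14] → ·  [on edge]
    (8,4)@(17, 9): e=[8,-34,54] → ·
    (10,4)@(21, 9): e=[0,-14,42] → ·  [on edge]
  covered (3 px):
    · · · · · · · · · · ·
    · · · · · · · · · · ·
    · · · · █ █ · · · · ·
    · · · · · · · · █ · ·
    · · · · · · · · · · ·
T1:
  2·area = 52
  edge (10, 6)→(21, 9): d=(11,3) right/bottom  bias=-1
  edge (21, 9)→(0, 8): d=(-21,-1) top-left  bias=+0
  edge (0, 8)→(10, 6): d=(10,-2) top-left  bias=+0
    (7,2)@(15, 5): e=[-26,78,0] → ·  [on edge]
    (2,3)@(5, 7): e=[26,26,0] → █  [on edge]
    (3,3)@(7, 7): e=[20,28,4] → █
    (4,3)@(9, 7): e=[14,30,8] → █
    (5,3)@(11, 7): e=[8,32,12] → █
    (6,3)@(13, 7): e=[2,34,16] → █
    (7,3)@(15, 7): e=[-4,36,20] → ·
    (2,4)@(5, 9): e=[48,-16,20] → ·
    (3,4)@(7, 9): e=[42,-14,24] → ·
    (4,4)@(9, 9): e=[36,-12,28] → ·
    (5,4)@(11, 9): e=[30,-10,32] → ·
    (6,4)@(13, 9): e=[24,-8,36] → ·
    (10,4)@(21, 9): e=[0,0,52] → ·  [on edge]
  covered (5 px):
    · · · · · · · · · · ·
    · · · · · · · · · · ·
    · · · · · · · · · · ·
    · · █ █ █ █ █ · · · ·
    · · · · · · · · · · ·

Answer: [[2,3],[3,3],[4,3],[5,3],[6,3]]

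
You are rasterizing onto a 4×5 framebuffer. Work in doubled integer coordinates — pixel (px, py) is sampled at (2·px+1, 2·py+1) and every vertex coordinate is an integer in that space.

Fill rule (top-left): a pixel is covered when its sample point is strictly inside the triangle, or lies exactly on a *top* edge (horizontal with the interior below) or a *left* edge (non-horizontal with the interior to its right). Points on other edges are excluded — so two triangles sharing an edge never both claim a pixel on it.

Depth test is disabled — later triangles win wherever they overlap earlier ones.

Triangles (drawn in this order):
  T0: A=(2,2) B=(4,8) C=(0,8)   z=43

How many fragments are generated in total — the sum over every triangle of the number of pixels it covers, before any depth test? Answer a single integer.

T0:
  2·area = 24
  edge (2, 2)→(4, 8): d=(2,6) right/bottom  bias=-1
  edge (4, 8)→(0, 8): d=(-4,0) right/bottom  bias=-1
  edge (0, 8)→(2, 2): d=(2,-6) top-left  bias=+0
    (0,2)@(1, 5): e=[12,12,0] → X  [on edge]
    (1,2)@(3, 5): e=[0,12,12] → .  [on edge]
    (0,3)@(1, 7): e=[16,4,4] → X
    (1,3)@(3, 7): e=[4,4,16] → X
    (2,3)@(5, 7): e=[-8,4,28] → .
    (0,4)@(1, 9): e=[20,-4,8] → .
    (1,4)@(3, 9): e=[8,-4,20] → .
  covered (3 px):
    . . . .
    . . . .
    X . . .
    X X . .
    . . . .

Result: 3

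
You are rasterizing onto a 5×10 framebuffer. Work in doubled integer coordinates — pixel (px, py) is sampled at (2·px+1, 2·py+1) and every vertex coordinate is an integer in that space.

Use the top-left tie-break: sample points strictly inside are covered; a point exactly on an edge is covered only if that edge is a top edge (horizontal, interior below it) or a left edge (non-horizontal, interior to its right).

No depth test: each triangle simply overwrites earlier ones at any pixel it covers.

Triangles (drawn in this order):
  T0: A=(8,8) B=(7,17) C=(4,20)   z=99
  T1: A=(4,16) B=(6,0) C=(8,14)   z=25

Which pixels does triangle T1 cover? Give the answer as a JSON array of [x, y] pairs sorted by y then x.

T0:
  2·area = 24
  edge (8, 8)→(7, 17): d=(-1,9) right/bottom  bias=-1
  edge (7, 17)→(4, 20): d=(-3,3) right/bottom  bias=-1
  edge (4, 20)→(8, 8): d=(4,-12) top-left  bias=+0
    (4,2)@(9, 5): e=[-6,30,0] → ·  [on edge]
    (3,5)@(7, 11): e=[6,18,0] → █  [on edge]
    (4,5)@(9, 11): e=[-12,12,24] → ·
    (3,6)@(7, 13): e=[4,12,8] → █
    (4,6)@(9, 13): e=[-14,6,32] → ·
    (3,7)@(7, 15): e=[2,6,16] → █
    (4,7)@(9, 15): e=[-16,0,40] → ·  [on edge]
    (2,8)@(5, 17): e=[18,6,0] → █  [on edge]
    (3,8)@(7, 17): e=[0,0,24] → ·  [on edge]
    (2,9)@(5, 19): e=[16,0,8] → ·  [on edge]
  covered (4 px):
    · · · · ·
    · · · · ·
    · · · · ·
    · · · · ·
    · · · · ·
    · · · █ ·
    · · · █ ·
    · · · █ ·
    · · █ · ·
    · · · · ·
T1:
  2·area = 60
  edge (4, 16)→(6, 0): d=(2,-16) top-left  bias=+0
  edge (6, 0)→(8, 14): d=(2,14) right/bottom  bias=-1
  edge (8, 14)→(4, 16): d=(-4,2) right/bottom  bias=-1
    (3,3)@(7, 7): e=[30,0,30] → ·  [on edge]
    (2,4)@(5, 9): e=[2,32,26] → █
    (3,4)@(7, 9): e=[34,4,22] → █
    (4,4)@(9, 9): e=[66,-24,18] → ·
    (2,5)@(5, 11): e=[6,36,18] → █
    (4,5)@(9, 11): e=[70,-20,10] → ·
    (2,6)@(5, 13): e=[10,40,10] → █
    (4,6)@(9, 13): e=[74,-16,2] → ·
    (2,7)@(5, 15): e=[14,44,2] → █
    (3,7)@(7, 15): e=[46,16,-2] → ·
    (2,8)@(5, 17): e=[18,48,-6] → ·
  covered (7 px):
    · · · · ·
    · · · · ·
    · · · · ·
    · · · · ·
    · · █ █ ·
    · · █ █ ·
    · · █ █ ·
    · · █ · ·
    · · · · ·
    · · · · ·

Result: [[2,4],[3,4],[2,5],[3,5],[2,6],[3,6],[2,7]]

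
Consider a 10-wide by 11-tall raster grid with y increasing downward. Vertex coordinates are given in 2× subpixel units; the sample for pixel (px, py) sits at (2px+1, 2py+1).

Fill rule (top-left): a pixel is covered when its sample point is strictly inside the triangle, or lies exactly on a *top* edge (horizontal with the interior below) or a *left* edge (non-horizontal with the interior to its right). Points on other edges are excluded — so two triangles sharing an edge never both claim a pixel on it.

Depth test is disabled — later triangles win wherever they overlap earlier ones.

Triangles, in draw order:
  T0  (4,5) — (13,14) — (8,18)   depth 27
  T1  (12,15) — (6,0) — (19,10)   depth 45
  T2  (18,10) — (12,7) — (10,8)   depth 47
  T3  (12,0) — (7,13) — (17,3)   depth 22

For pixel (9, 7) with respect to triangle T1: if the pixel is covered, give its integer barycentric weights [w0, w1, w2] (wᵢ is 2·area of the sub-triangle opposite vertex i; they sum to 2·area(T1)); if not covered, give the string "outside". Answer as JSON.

T0:
  2·area = 81
  edge (4, 5)→(13, 14): d=(9,9) right/bottom  bias=-1
  edge (13, 14)→(8, 18): d=(-5,4) right/bottom  bias=-1
  edge (8, 18)→(4, 5): d=(-4,-13) top-left  bias=+0
    (2,3)@(5, 7): e=[9,67,5] → #
    (3,3)@(7, 7): e=[-9,59,31] → ·
    (2,4)@(5, 9): e=[27,57,-3] → ·
    (3,4)@(7, 9): e=[9,49,23] → #
    (4,4)@(9, 9): e=[-9,41,49] → ·
    (3,5)@(7, 11): e=[27,39,15] → #
    (4,5)@(9, 11): e=[9,31,41] → #
    (5,5)@(11, 11): e=[-9,23,67] → ·
    (3,6)@(7, 13): e=[45,29,7] → #
    (5,6)@(11, 13): e=[9,13,59] → #
    (6,6)@(13, 13): e=[-9,5,85] → ·
    (3,7)@(7, 15): e=[63,19,-1] → ·
  covered (10 px):
    · · · · · · · · · ·
    · · · · · · · · · ·
    · · · · · · · · · ·
    · · # · · · · · · ·
    · · · # · · · · · ·
    · · · # # · · · · ·
    · · · # # # · · · ·
    · · · · # # · · · ·
    · · · · # · · · · ·
    · · · · · · · · · ·
    · · · · · · · · · ·
T1:
  2·area = 135
  edge (12, 15)→(6, 0): d=(-6,-15) top-left  bias=+0
  edge (6, 0)→(19, 10): d=(13,10) right/bottom  bias=-1
  edge (19, 10)→(12, 15): d=(-7,5) right/bottom  bias=-1
    (3,0)@(7, 1): e=[9,3,123] → #
    (4,0)@(9, 1): e=[39,-17,113] → ·
    (3,1)@(7, 3): e=[-3,29,109] → ·
    (4,1)@(9, 3): e=[27,9,99] → #
    (5,1)@(11, 3): e=[57,-11,89] → ·
    (4,2)@(9, 5): e=[15,35,85] → #
    (5,2)@(11, 5): e=[45,15,75] → #
    (6,2)@(13, 5): e=[75,-5,65] → ·
    (4,3)@(9, 7): e=[3,61,71] → #
    (6,3)@(13, 7): e=[63,21,51] → #
    (7,3)@(15, 7): e=[93,1,41] → #
    (8,3)@(17, 7): e=[123,-19,31] → ·
  covered (17 px):
    · · · # · · · · · ·
    · · · · # · · · · ·
    · · · · # # · · · ·
    · · · · # # # # · ·
    · · · · · # # # # ·
    · · · · · # # # # ·
    · · · · · · # · · ·
    · · · · · · · · · ·
    · · · · · · · · · ·
    · · · · · · · · · ·
    · · · · · · · · · ·
T2:
  2·area = 12  (B↔C swapped to make it positive)
  edge (18, 10)→(10, 8): d=(-8,-2) top-left  bias=+0
  edge (10, 8)→(12, 7): d=(2,-1) top-left  bias=+0
  edge (12, 7)→(18, 10): d=(6,3) right/bottom  bias=-1
    (7,4)@(15, 9): e=[2,7,3] → #
    (8,4)@(17, 9): e=[6,9,-3] → ·
    (7,5)@(15, 11): e=[-14,11,15] → ·
  covered (1 px):
    · · · · · · · · · ·
    · · · · · · · · · ·
    · · · · · · · · · ·
    · · · · · · · · · ·
    · · · · · · · # · ·
    · · · · · · · · · ·
    · · · · · · · · · ·
    · · · · · · · · · ·
    · · · · · · · · · ·
    · · · · · · · · · ·
    · · · · · · · · · ·
T3:
  2·area = 80  (B↔C swapped to make it positive)
  edge (12, 0)→(17, 3): d=(5,3) right/bottom  bias=-1
  edge (17, 3)→(7, 13): d=(-10,10) right/bottom  bias=-1
  edge (7, 13)→(12, 0): d=(5,-13) top-left  bias=+0
    (6,0)@(13, 1): e=[2,60,18] → #
    (7,0)@(15, 1): e=[-4,40,44] → ·
    (9,0)@(19, 1): e=[-16,0,96] → ·  [on edge]
    (5,1)@(11, 3): e=[18,60,2] → #
    (7,1)@(15, 3): e=[6,20,54] → #
    (8,1)@(17, 3): e=[0,0,80] → ·  [on edge]
    (5,2)@(11, 5): e=[28,40,12] → #
    (7,2)@(15, 5): e=[16,0,64] → ·  [on edge]
    (5,3)@(11, 7): e=[38,20,22] → #
    (6,3)@(13, 7): e=[32,0,48] → ·  [on edge]
    (4,4)@(9, 9): e=[54,20,6] → #
    (5,4)@(11, 9): e=[48,0,32] → ·  [on edge]
    (4,5)@(9, 11): e=[64,0,16] → ·  [on edge]
    (3,6)@(7, 13): e=[80,0,0] → ·  [on edge]
    (2,7)@(5, 15): e=[96,0,-16] → ·  [on edge]
    (1,8)@(3, 17): e=[112,0,-32] → ·  [on edge]
    (0,9)@(1, 19): e=[128,0,-48] → ·  [on edge]
  covered (8 px):
    · · · · · · # · · ·
    · · · · · # # # · ·
    · · · · · # # · · ·
    · · · · · # · · · ·
    · · · · # · · · · ·
    · · · · · · · · · ·
    · · · · · · · · · ·
    · · · · · · · · · ·
    · · · · · · · · · ·
    · · · · · · · · · ·
    · · · · · · · · · ·

Result: "outside"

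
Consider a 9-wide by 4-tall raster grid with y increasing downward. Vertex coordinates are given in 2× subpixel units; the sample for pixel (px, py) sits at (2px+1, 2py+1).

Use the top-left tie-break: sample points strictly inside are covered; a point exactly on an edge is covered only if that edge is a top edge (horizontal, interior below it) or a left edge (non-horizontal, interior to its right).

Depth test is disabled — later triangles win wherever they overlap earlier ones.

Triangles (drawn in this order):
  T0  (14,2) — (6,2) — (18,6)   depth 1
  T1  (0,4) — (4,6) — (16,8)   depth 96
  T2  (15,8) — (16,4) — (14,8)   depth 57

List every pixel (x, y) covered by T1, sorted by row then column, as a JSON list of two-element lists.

T0:
  2·area = 32  (B↔C swapped to make it positive)
  edge (14, 2)→(18, 6): d=(4,4) right/bottom  bias=-1
  edge (18, 6)→(6, 2): d=(-12,-4) top-left  bias=+0
  edge (6, 2)→(14, 2): d=(8,0) top-left  bias=+0
    (1,0)@(3, 1): e=[40,0,-8] → .  [on edge]
    (6,0)@(13, 1): e=[0,40,-8] → .  [on edge]
    (4,1)@(9, 3): e=[24,0,8] → X  [on edge]
    (5,1)@(11, 3): e=[16,8,8] → X
    (6,1)@(13, 3): e=[8,16,8] → X
    (7,1)@(15, 3): e=[0,24,8] → .  [on edge]
    (4,2)@(9, 5): e=[32,-24,24] → .
    (5,2)@(11, 5): e=[24,-16,24] → .
    (6,2)@(13, 5): e=[16,-8,24] → .
    (7,2)@(15, 5): e=[8,0,24] → X  [on edge]
    (8,2)@(17, 5): e=[0,8,24] → .  [on edge]
    (7,3)@(15, 7): e=[16,-24,40] → .
  covered (4 px):
    . . . . . . . . .
    . . . . X X X . .
    . . . . . . . X .
    . . . . . . . . .
T1:
  2·area = 16  (B↔C swapped to make it positive)
  edge (0, 4)→(16, 8): d=(16,4) right/bottom  bias=-1
  edge (16, 8)→(4, 6): d=(-12,-2) top-left  bias=+0
  edge (4, 6)→(0, 4): d=(-4,-2) top-left  bias=+0
    (1,2)@(3, 5): e=[4,10,2] → X
    (2,2)@(5, 5): e=[-4,14,6] → .
    (1,3)@(3, 7): e=[36,-14,-6] → .
    (5,3)@(11, 7): e=[4,2,10] → X
    (6,3)@(13, 7): e=[-4,6,14] → .
  covered (2 px):
    . . . . . . . . .
    . . . . . . . . .
    . X . . . . . . .
    . . . . . X . . .
T2:
  2·area = 4  (B↔C swapped to make it positive)
  edge (15, 8)→(14, 8): d=(-1,0) right/bottom  bias=-1
  edge (14, 8)→(16, 4): d=(2,-4) top-left  bias=+0
  edge (16, 4)→(15, 8): d=(-1,4) right/bottom  bias=-1
    (7,3)@(15, 7): e=[1,2,1] → X
    (8,3)@(17, 7): e=[1,10,-7] → .
  covered (1 px):
    . . . . . . . . .
    . . . . . . . . .
    . . . . . . . . .
    . . . . . . . X .

Result: [[1,2],[5,3]]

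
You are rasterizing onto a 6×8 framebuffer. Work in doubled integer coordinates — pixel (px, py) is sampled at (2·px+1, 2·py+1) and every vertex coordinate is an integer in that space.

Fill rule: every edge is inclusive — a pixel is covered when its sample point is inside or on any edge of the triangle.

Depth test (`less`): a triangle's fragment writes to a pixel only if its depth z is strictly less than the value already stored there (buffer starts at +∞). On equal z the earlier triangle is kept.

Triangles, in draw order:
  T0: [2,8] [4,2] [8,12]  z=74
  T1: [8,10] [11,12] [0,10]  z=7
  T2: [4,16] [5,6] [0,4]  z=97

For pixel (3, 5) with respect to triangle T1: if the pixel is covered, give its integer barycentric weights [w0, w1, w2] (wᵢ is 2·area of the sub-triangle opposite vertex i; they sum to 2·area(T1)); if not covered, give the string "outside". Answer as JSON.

T0:
  2·area = 44
  edge (2, 8)→(4, 2): d=(2,-6) inclusive
  edge (4, 2)→(8, 12): d=(4,10) inclusive
  edge (8, 12)→(2, 8): d=(-6,-4) inclusive
    (1,2)@(3, 5): e=[0,22,22] → X  [on edge]
    (2,2)@(5, 5): e=[12,2,30] → X
    (3,2)@(7, 5): e=[24,-18,38] → .
    (1,3)@(3, 7): e=[4,30,10] → X
    (3,3)@(7, 7): e=[28,-10,26] → .
    (1,4)@(3, 9): e=[8,38,-2] → .
    (2,4)@(5, 9): e=[20,18,6] → X
    (3,4)@(7, 9): e=[32,-2,14] → .
    (0,5)@(1, 11): e=[0,66,-22] → .  [on edge]
    (2,5)@(5, 11): e=[24,26,-6] → .
    (3,5)@(7, 11): e=[36,6,2] → X
    (4,5)@(9, 11): e=[48,-14,10] → .
  covered (6 px):
    . . . . . .
    . . . . . .
    . X X . . .
    . X X . . .
    . . X . . .
    . . . X . .
    . . . . . .
    . . . . . .
T1:
  2·area = 16
  edge (8, 10)→(11, 12): d=(3,2) inclusive
  edge (11, 12)→(0, 10): d=(-11,-2) inclusive
  edge (0, 10)→(8, 10): d=(8,0) inclusive
    (3,5)@(7, 11): e=[5,3,8] → X
    (4,5)@(9, 11): e=[1,7,8] → X
    (5,5)@(11, 11): e=[-3,11,8] → .
    (3,6)@(7, 13): e=[11,-19,24] → .
    (4,6)@(9, 13): e=[7,-15,24] → .
  covered (2 px):
    . . . . . .
    . . . . . .
    . . . . . .
    . . . . . .
    . . . . . .
    . . . X X .
    . . . . . .
    . . . . . .
T2:
  2·area = 52  (B↔C swapped to make it positive)
  edge (4, 16)→(0, 4): d=(-4,-12) inclusive
  edge (0, 4)→(5, 6): d=(5,2) inclusive
  edge (5, 6)→(4, 16): d=(-1,10) inclusive
    (0,2)@(1, 5): e=[8,3,41] → X
    (1,2)@(3, 5): e=[32,-1,21] → .
    (0,3)@(1, 7): e=[0,13,39] → X  [on edge]
    (1,3)@(3, 7): e=[24,9,19] → X
    (2,3)@(5, 7): e=[48,5,-1] → .
    (0,4)@(1, 9): e=[-8,23,37] → .
    (1,4)@(3, 9): e=[16,19,17] → X
    (2,4)@(5, 9): e=[40,15,-3] → .
    (1,5)@(3, 11): e=[8,29,15] → X
    (2,5)@(5, 11): e=[32,25,-5] → .
    (1,6)@(3, 13): e=[0,39,13] → X  [on edge]
    (2,6)@(5, 13): e=[24,35,-7] → .
  covered (6 px):
    . . . . . .
    . . . . . .
    X . . . . .
    X X . . . .
    . X . . . .
    . X . . . .
    . X . . . .
    . . . . . .

Result: [3,8,5]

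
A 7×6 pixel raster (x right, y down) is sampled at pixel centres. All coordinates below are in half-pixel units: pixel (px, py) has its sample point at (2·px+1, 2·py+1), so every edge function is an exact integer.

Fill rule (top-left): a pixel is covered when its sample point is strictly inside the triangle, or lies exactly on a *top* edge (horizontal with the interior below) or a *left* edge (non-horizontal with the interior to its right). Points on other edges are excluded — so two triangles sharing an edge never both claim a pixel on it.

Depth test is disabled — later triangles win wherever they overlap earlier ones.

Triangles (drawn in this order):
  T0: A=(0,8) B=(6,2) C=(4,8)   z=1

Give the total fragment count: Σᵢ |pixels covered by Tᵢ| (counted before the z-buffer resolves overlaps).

T0:
  2·area = 24
  edge (0, 8)→(6, 2): d=(6,-6) top-left  bias=+0
  edge (6, 2)→(4, 8): d=(-2,6) right/bottom  bias=-1
  edge (4, 8)→(0, 8): d=(-4,0) right/bottom  bias=-1
    (3,0)@(7, 1): e=[0,-4,28] → ·  [on edge]
    (2,1)@(5, 3): e=[0,4,20] → #  [on edge]
    (3,1)@(7, 3): e=[12,-8,20] → ·
    (1,2)@(3, 5): e=[0,12,12] → #  [on edge]
    (2,2)@(5, 5): e=[12,0,12] → ·  [on edge]
    (0,3)@(1, 7): e=[0,20,4] → #  [on edge]
    (2,3)@(5, 7): e=[24,-4,4] → ·
    (0,4)@(1, 9): e=[12,16,-4] → ·
    (1,4)@(3, 9): e=[24,4,-4] → ·
    (1,5)@(3, 11): e=[36,0,-12] → ·  [on edge]
  covered (4 px):
    · · · · · · ·
    · · # · · · ·
    · # · · · · ·
    # # · · · · ·
    · · · · · · ·
    · · · · · · ·

Final: 4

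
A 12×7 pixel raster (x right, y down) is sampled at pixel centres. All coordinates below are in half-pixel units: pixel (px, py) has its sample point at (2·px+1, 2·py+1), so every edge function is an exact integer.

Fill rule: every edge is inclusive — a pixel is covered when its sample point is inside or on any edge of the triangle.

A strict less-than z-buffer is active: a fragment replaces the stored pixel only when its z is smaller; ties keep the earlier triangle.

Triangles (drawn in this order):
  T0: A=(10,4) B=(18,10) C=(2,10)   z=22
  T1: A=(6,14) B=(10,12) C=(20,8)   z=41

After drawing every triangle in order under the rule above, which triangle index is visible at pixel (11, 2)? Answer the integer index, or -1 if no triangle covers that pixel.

T0:
  2·area = 96
  edge (10, 4)→(18, 10): d=(8,6) inclusive
  edge (18, 10)→(2, 10): d=(-16,0) inclusive
  edge (2, 10)→(10, 4): d=(8,-6) inclusive
    (4,2)@(9, 5): e=[14,80,2] → #
    (5,2)@(11, 5): e=[2,80,14] → #
    (6,2)@(13, 5): e=[-10,80,26] → ·
    (3,3)@(7, 7): e=[42,48,6] → #
    (6,3)@(13, 7): e=[6,48,42] → #
    (7,3)@(15, 7): e=[-6,48,54] → ·
    (2,4)@(5, 9): e=[70,16,10] → #
    (7,4)@(15, 9): e=[10,16,70] → #
    (8,4)@(17, 9): e=[-2,16,82] → ·
    (2,5)@(5, 11): e=[86,-16,26] → ·
    (3,5)@(7, 11): e=[74,-16,38] → ·
    (4,5)@(9, 11): e=[62,-16,50] → ·
  covered (12 px):
    · · · · · · · · · · · ·
    · · · · · · · · · · · ·
    · · · · # # · · · · · ·
    · · · # # # # · · · · ·
    · · # # # # # # · · · ·
    · · · · · · · · · · · ·
    · · · · · · · · · · · ·
T1:
  2·area = 4
  edge (6, 14)→(10, 12): d=(4,-2) inclusive
  edge (10, 12)→(20, 8): d=(10,-4) inclusive
  edge (20, 8)→(6, 14): d=(-14,6) inclusive
    (6,5)@(13, 11): e=[2,2,0] → #  [on edge]
    (7,5)@(15, 11): e=[6,10,-12] → ·
    (6,6)@(13, 13): e=[10,22,-28] → ·
  covered (1 px):
    · · · · · · · · · · · ·
    · · · · · · · · · · · ·
    · · · · · · · · · · · ·
    · · · · · · · · · · · ·
    · · · · · · · · · · · ·
    · · · · · · # · · · · ·
    · · · · · · · · · · · ·

Z-buffer (winner per pixel, '.' = empty):
  . . . . . . . . . . . .
  . . . . . . . . . . . .
  . . . . 0 0 . . . . . .
  . . . 0 0 0 0 . . . . .
  . . 0 0 0 0 0 0 . . . .
  . . . . . . 1 . . . . .
  . . . . . . . . . . . .

Result: -1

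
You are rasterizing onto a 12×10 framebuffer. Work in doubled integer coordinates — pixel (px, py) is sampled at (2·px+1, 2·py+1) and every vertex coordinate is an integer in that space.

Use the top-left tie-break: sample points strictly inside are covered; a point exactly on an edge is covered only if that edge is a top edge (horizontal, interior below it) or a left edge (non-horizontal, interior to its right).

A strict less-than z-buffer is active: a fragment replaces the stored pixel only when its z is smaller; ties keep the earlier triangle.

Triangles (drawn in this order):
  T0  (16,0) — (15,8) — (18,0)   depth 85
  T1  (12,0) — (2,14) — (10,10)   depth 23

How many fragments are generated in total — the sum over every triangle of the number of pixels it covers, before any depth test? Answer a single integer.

T0:
  2·area = 16  (B↔C swapped to make it positive)
  edge (16, 0)→(18, 0): d=(2,0) top-left  bias=+0
  edge (18, 0)→(15, 8): d=(-3,8) right/bottom  bias=-1
  edge (15, 8)→(16, 0): d=(1,-8) top-left  bias=+0
    (8,0)@(17, 1): e=[2,5,9] → █
    (9,0)@(19, 1): e=[2,-11,25] → ·
    (8,1)@(17, 3): e=[6,-1,11] → ·
  covered (1 px):
    · · · · · · · · █ · · ·
    · · · · · · · · · · · ·
    · · · · · · · · · · · ·
    · · · · · · · · · · · ·
    · · · · · · · · · · · ·
    · · · · · · · · · · · ·
    · · · · · · · · · · · ·
    · · · · · · · · · · · ·
    · · · · · · · · · · · ·
    · · · · · · · · · · · ·
T1:
  2·area = 72  (B↔C swapped to make it positive)
  edge (12, 0)→(10, 10): d=(-2,10) right/bottom  bias=-1
  edge (10, 10)→(2, 14): d=(-8,4) right/bottom  bias=-1
  edge (2, 14)→(12, 0): d=(10,-14) top-left  bias=+0
    (5,1)@(11, 3): e=[4,52,16] → █
    (6,1)@(13, 3): e=[-16,44,44] → ·
    (4,2)@(9, 5): e=[20,44,8] → █
    (5,2)@(11, 5): e=[0,36,36] → ·  [on edge]
    (3,3)@(7, 7): e=[36,36,0] → █  [on edge]
    (5,3)@(11, 7): e=[-4,20,56] → ·
    (3,4)@(7, 9): e=[32,20,20] → █
    (5,4)@(11, 9): e=[-8,4,76] → ·
    (2,5)@(5, 11): e=[48,12,12] → █
    (4,5)@(9, 11): e=[8,-4,68] → ·
    (1,6)@(3, 13): e=[64,4,4] → █
    (2,6)@(5, 13): e=[44,-4,32] → ·
    (4,7)@(9, 15): e=[0,-36,108] → ·  [on edge]
  covered (9 px):
    · · · · · · · · · · · ·
    · · · · · █ · · · · · ·
    · · · · █ · · · · · · ·
    · · · █ █ · · · · · · ·
    · · · █ █ · · · · · · ·
    · · █ █ · · · · · · · ·
    · █ · · · · · · · · · ·
    · · · · · · · · · · · ·
    · · · · · · · · · · · ·
    · · · · · · · · · · · ·

Answer: 10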